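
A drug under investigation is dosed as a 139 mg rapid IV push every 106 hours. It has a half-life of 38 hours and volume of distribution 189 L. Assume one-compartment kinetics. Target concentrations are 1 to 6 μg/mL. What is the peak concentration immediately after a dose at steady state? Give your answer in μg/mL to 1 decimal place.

0.9 μg/mL

Over one 106-h interval, 106/38 ≈ 2.7895 half-lives elapse, leaving f ≈ 0.1446 of each dose.
Accumulation ratio R = 1/(1 − f) ≈ 1/0.8554 ≈ 1.1690.
Single-dose peak C₀ = D/Vd = 139/189 ≈ 0.735 μg/mL.
Steady-state peak Cmax,ss = C₀·R ≈ 0.735 × 1.1690 ≈ 0.859 μg/mL.
Peak 0.9 μg/mL vs MTC 6 μg/mL: below toxic threshold.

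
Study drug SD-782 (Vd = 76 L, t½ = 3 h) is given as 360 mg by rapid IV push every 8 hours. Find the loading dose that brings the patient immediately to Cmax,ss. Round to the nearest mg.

427 mg

f = (1/2)^(8/3) ≈ 0.157490; accumulation ratio R = 1/(1−f) ≈ 1.18693.
Loading dose to hit Cmax,ss on first dose: D_load = D_maint·R ≈ 360 × 1.18693 ≈ 427.29 mg.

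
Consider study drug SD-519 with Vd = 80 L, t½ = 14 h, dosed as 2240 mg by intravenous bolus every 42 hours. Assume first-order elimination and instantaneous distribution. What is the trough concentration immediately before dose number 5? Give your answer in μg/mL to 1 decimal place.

4.0 μg/mL

f = (1/2)^(τ/t½) = (1/2)^(42/14) ≈ 0.1250.
C₀ = D/Vd = 2240/80 ≈ 28.000 μg/mL.
Before the 5th dose, 4 doses have been given. Superposition: Cmin = C₀·(f + f² + … + f^4).
≈ 28.000 × (0.1250 + 0.0156 + 0.0020 + 0.0002) ≈ 28.000 × 0.1428 ≈ 3.998 μg/mL.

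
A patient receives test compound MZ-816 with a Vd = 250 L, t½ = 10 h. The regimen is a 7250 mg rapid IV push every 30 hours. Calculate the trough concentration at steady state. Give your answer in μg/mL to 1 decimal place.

4.1 μg/mL

τ = 30 h = 3 half-lives, so f = (1/2)^3 = 0.125.
Accumulation ratio R = 1/(1 − f) = 1/0.875 = 8/7.
Single-dose peak C₀ = D/Vd = 7250/250 = 29 μg/mL.
Steady-state peak Cmax,ss = C₀·R = 29 × 8/7 ≈ 33.143 μg/mL.
Steady-state trough Cmin,ss = Cmax,ss·f ≈ 33.143 × 0.125 ≈ 4.143 μg/mL.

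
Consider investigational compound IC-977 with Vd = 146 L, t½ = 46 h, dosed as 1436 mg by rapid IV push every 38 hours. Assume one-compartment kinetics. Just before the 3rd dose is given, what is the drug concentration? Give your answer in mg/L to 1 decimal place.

f = (1/2)^(τ/t½) = (1/2)^(38/46) ≈ 0.5641.
C₀ = D/Vd = 1436/146 ≈ 9.836 mg/L.
Before the 3rd dose, 2 doses have been given. Superposition: Cmin = C₀·(f + f²).
≈ 9.836 × (0.5641 + 0.3182) ≈ 9.836 × 0.8823 ≈ 8.678 mg/L.

8.7 mg/L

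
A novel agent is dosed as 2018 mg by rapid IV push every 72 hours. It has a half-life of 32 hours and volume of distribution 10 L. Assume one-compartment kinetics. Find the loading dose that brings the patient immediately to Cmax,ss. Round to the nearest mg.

2555 mg

f = (1/2)^(72/32) ≈ 0.210224; accumulation ratio R = 1/(1−f) ≈ 1.26618.
Loading dose to hit Cmax,ss on first dose: D_load = D_maint·R ≈ 2018 × 1.26618 ≈ 2555.15 mg.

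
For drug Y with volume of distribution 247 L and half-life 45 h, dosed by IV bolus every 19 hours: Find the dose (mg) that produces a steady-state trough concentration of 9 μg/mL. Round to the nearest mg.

756 mg

τ/t½ = 19/45 ≈ 0.42222, so f = (1/2)^(19/45) ≈ 0.746274.
Cmin,ss = (D/Vd)·f/(1−f), so D = Cmin,ss·Vd·(1−f)/f.
D = 9 × 247 × (1−f)/f ≈ 9 × 247 × 0.33999 ≈ 755.80 mg.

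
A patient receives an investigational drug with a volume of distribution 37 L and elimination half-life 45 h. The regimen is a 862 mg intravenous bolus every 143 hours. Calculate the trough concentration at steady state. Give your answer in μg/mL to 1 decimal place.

τ/t½ = 143/45 ≈ 3.1778, so fraction remaining f = (1/2)^(143/45) ≈ 0.1105.
Single-dose peak C₀ = D/Vd = 862/37 ≈ 23.297 μg/mL.
Steady-state trough Cmin,ss = C₀·f/(1−f) ≈ 23.297 × 0.1105/0.8895 ≈ 2.894 μg/mL.

2.9 μg/mL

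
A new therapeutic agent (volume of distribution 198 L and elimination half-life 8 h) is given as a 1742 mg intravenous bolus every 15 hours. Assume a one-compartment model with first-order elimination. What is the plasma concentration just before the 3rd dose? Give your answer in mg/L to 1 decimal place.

3.1 mg/L

f = (1/2)^(τ/t½) = (1/2)^(15/8) ≈ 0.2726.
C₀ = D/Vd = 1742/198 ≈ 8.798 mg/L.
Before the 3rd dose, 2 doses have been given. Superposition: Cmin = C₀·(f + f²).
≈ 8.798 × (0.2726 + 0.0743) ≈ 8.798 × 0.3469 ≈ 3.052 mg/L.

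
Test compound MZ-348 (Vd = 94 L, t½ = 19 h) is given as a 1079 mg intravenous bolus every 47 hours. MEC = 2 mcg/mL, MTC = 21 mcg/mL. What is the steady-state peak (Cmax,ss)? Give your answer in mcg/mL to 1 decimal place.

14.0 mcg/mL

Over one 47-h interval, 47/19 ≈ 2.4737 half-lives elapse, leaving f ≈ 0.1800 of each dose.
Accumulation ratio R = 1/(1 − f) ≈ 1/0.8200 ≈ 1.2195.
Each bolus raises the concentration by D/Vd = 1079/94 ≈ 11.479 mcg/mL.
Cmax,ss = C₀/(1 − f) ≈ 11.479/0.8200 ≈ 13.999 mcg/mL.
Peak 14.0 mcg/mL vs MTC 21 mcg/mL: below toxic threshold.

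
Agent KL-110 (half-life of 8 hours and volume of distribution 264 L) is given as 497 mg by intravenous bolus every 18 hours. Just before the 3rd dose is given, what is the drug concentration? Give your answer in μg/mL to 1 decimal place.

0.5 μg/mL

f = (1/2)^(τ/t½) = (1/2)^(18/8) ≈ 0.2102.
C₀ = D/Vd = 497/264 ≈ 1.883 μg/mL.
Before the 3rd dose, 2 doses have been given. Superposition: Cmin = C₀·(f + f²).
≈ 1.883 × (0.2102 + 0.0442) ≈ 1.883 × 0.2544 ≈ 0.479 μg/mL.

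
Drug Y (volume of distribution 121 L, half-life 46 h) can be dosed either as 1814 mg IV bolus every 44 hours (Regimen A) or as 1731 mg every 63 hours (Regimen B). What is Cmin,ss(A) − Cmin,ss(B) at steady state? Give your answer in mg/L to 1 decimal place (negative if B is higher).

6.9 mg/L

Regimen A: f = (1/2)^(44/46) ≈ 0.5153; Cmin,ss = (1814/121)·f/(1−f) ≈ 15.938 mg/L.
Regimen B: f = (1/2)^(63/46) ≈ 0.3870; Cmin,ss = (1731/121)·f/(1−f) ≈ 9.032 mg/L.
Difference ≈ 15.938 − 9.032 ≈ 6.906 mg/L.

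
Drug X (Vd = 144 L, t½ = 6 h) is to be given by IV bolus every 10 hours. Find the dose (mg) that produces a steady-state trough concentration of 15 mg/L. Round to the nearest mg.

4698 mg

τ/t½ = 10/6 ≈ 1.6667, so f = (1/2)^(10/6) ≈ 0.314980.
Cmin,ss = (D/Vd)·f/(1−f), so D = Cmin,ss·Vd·(1−f)/f.
D = 15 × 144 × (1−f)/f ≈ 15 × 144 × 2.17480 ≈ 4697.57 mg.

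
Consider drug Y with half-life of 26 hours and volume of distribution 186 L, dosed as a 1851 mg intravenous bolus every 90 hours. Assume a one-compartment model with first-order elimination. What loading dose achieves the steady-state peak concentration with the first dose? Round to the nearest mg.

2036 mg

f = (1/2)^(90/26) ≈ 0.090776; accumulation ratio R = 1/(1−f) ≈ 1.09984.
Loading dose to hit Cmax,ss on first dose: D_load = D_maint·R ≈ 1851 × 1.09984 ≈ 2035.80 mg.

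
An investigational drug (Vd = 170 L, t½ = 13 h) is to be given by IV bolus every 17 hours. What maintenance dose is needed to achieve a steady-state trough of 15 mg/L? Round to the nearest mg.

3762 mg

τ/t½ = 17/13 ≈ 1.3077, so f = (1/2)^(17/13) ≈ 0.403967.
Cmin,ss = (D/Vd)·f/(1−f), so D = Cmin,ss·Vd·(1−f)/f.
D = 15 × 170 × (1−f)/f ≈ 15 × 170 × 1.47545 ≈ 3762.40 mg.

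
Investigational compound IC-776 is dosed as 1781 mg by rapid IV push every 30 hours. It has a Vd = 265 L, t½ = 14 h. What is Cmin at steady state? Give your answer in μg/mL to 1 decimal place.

τ/t½ = 30/14 ≈ 2.1429, so fraction remaining f = (1/2)^(30/14) ≈ 0.2264.
At steady state, accumulation factor R = 1/(1 − e^(−kτ)) ≈ 1.2927.
Single-dose peak C₀ = D/Vd = 1781/265 ≈ 6.721 μg/mL.
Steady-state peak Cmax,ss = C₀·R ≈ 6.721 × 1.2927 ≈ 8.688 μg/mL.
One interval later, Cmin,ss = Cmax,ss·e^(−kτ) ≈ 8.688 × 0.2264 ≈ 1.967 μg/mL.

2.0 μg/mL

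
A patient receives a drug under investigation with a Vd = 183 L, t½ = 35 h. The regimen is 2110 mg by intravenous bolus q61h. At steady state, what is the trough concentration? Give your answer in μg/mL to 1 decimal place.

4.9 μg/mL

Over one 61-h interval, 61/35 ≈ 1.7429 half-lives elapse, leaving f ≈ 0.2988 of each dose.
Single-dose peak C₀ = D/Vd = 2110/183 ≈ 11.530 μg/mL.
Steady-state trough Cmin,ss = C₀·f/(1−f) ≈ 11.530 × 0.2988/0.7012 ≈ 4.913 μg/mL.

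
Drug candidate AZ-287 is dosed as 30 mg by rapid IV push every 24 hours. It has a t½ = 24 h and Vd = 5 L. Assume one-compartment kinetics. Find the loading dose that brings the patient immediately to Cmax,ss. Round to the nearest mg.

60 mg

f = (1/2)^(24/24) ≈ 0.500000; accumulation ratio R = 1/(1−f) ≈ 2.00000.
Loading dose to hit Cmax,ss on first dose: D_load = D_maint·R ≈ 30 × 2.00000 ≈ 60.00 mg.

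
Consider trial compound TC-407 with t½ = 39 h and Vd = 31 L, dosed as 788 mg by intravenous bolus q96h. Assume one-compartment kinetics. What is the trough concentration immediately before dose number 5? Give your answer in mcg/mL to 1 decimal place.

f = (1/2)^(τ/t½) = (1/2)^(96/39) ≈ 0.1816.
C₀ = D/Vd = 788/31 ≈ 25.419 mcg/mL.
Before the 5th dose, 4 doses have been given. Superposition: Cmin = C₀·(f + f² + … + f^4).
≈ 25.419 × (0.1816 + 0.0330 + 0.0060 + 0.0011) ≈ 25.419 × 0.2217 ≈ 5.635 mcg/mL.

5.6 mcg/mL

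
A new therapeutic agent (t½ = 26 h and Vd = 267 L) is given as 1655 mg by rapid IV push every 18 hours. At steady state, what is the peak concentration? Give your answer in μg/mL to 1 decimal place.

16.3 μg/mL

Over one 18-h interval, 18/26 ≈ 0.69231 half-lives elapse, leaving f ≈ 0.6189 of each dose.
Accumulation ratio R = 1/(1 − f) ≈ 1/0.3811 ≈ 2.6240.
Each bolus raises the concentration by D/Vd = 1655/267 ≈ 6.199 μg/mL.
Cmax,ss = C₀/(1 − f) ≈ 6.199/0.3811 ≈ 16.266 μg/mL.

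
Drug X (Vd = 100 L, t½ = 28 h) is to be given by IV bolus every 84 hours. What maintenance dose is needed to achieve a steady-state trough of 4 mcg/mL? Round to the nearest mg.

τ/t½ = 84/28 ≈ 3, so f = (1/2)^(84/28) ≈ 0.125000.
Cmin,ss = (D/Vd)·f/(1−f), so D = Cmin,ss·Vd·(1−f)/f.
D = 4 × 100 × (1−f)/f ≈ 4 × 100 × 7.00000 ≈ 2800.00 mg.

2800 mg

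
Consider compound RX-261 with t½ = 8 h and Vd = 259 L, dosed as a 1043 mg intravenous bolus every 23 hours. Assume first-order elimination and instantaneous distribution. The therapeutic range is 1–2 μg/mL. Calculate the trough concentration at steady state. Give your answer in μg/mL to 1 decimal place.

0.6 μg/mL

k = ln2/t½ = ln2/8 ≈ 0.086643 h⁻¹; fraction remaining f = e^(−kτ) = e^(−0.086643×23) ≈ 0.1363.
Single-dose peak C₀ = D/Vd = 1043/259 ≈ 4.027 μg/mL.
Steady-state trough Cmin,ss = C₀·f/(1−f) ≈ 4.027 × 0.1363/0.8637 ≈ 0.635 μg/mL.
Trough 0.6 μg/mL vs MEC 1 μg/mL: subtherapeutic.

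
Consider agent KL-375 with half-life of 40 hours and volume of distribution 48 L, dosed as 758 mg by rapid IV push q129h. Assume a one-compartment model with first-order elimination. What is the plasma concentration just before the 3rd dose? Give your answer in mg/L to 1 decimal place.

1.9 mg/L

f = (1/2)^(τ/t½) = (1/2)^(129/40) ≈ 0.1069.
C₀ = D/Vd = 758/48 ≈ 15.792 mg/L.
Before the 3rd dose, 2 doses have been given. Superposition: Cmin = C₀·(f + f²).
≈ 15.792 × (0.1069 + 0.0114) ≈ 15.792 × 0.1183 ≈ 1.868 mg/L.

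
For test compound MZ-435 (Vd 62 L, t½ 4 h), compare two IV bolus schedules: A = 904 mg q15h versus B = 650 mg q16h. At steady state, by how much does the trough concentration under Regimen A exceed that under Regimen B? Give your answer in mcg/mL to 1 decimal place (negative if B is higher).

0.5 mcg/mL

Regimen A: f = (1/2)^(15/4) ≈ 0.0743; Cmin,ss = (904/62)·f/(1−f) ≈ 1.170 mcg/mL.
Regimen B: f = (1/2)^(16/4) ≈ 0.0625; Cmin,ss = (650/62)·f/(1−f) ≈ 0.699 mcg/mL.
Difference ≈ 1.170 − 0.699 ≈ 0.471 mcg/mL.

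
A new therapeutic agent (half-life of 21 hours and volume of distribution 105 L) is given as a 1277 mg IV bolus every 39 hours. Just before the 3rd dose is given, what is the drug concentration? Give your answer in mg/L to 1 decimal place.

4.3 mg/L

f = (1/2)^(τ/t½) = (1/2)^(39/21) ≈ 0.2760.
C₀ = D/Vd = 1277/105 ≈ 12.162 mg/L.
Before the 3rd dose, 2 doses have been given. Superposition: Cmin = C₀·(f + f²).
≈ 12.162 × (0.2760 + 0.0762) ≈ 12.162 × 0.3522 ≈ 4.283 mg/L.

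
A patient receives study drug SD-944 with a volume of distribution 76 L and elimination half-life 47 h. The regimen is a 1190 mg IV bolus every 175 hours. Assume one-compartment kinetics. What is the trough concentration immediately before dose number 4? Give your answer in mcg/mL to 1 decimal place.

f = (1/2)^(τ/t½) = (1/2)^(175/47) ≈ 0.0757.
C₀ = D/Vd = 1190/76 ≈ 15.658 mcg/mL.
Before the 4th dose, 3 doses have been given. Superposition: Cmin = C₀·(f + f² + … + f^3).
≈ 15.658 × (0.0757 + 0.0057 + 0.0004) ≈ 15.658 × 0.0818 ≈ 1.281 mcg/mL.

1.3 mcg/mL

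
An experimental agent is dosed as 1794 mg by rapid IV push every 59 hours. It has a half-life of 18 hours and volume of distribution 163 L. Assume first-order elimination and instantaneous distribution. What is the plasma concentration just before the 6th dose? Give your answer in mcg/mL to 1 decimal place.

f = (1/2)^(τ/t½) = (1/2)^(59/18) ≈ 0.1031.
C₀ = D/Vd = 1794/163 ≈ 11.006 mcg/mL.
Before the 6th dose, 5 doses have been given. Superposition: Cmin = C₀·(f + f² + … + f^5).
≈ 11.006 × (0.1031 + 0.0106 + 0.0011 + 0.0001 + 0.0000) ≈ 11.006 × 0.1149 ≈ 1.265 mcg/mL.

1.3 mcg/mL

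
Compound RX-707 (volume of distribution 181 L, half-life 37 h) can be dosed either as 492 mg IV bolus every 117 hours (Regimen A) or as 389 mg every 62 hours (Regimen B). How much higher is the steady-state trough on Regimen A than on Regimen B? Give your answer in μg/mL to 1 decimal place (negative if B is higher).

-0.6 μg/mL

Regimen A: f = (1/2)^(117/37) ≈ 0.1117; Cmin,ss = (492/181)·f/(1−f) ≈ 0.342 μg/mL.
Regimen B: f = (1/2)^(62/37) ≈ 0.3130; Cmin,ss = (389/181)·f/(1−f) ≈ 0.979 μg/mL.
Difference ≈ 0.342 − 0.979 ≈ -0.637 μg/mL.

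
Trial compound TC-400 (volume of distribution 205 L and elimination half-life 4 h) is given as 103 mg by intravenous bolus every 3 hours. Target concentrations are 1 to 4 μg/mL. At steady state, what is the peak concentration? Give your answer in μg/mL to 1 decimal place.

k = ln2/t½ = ln2/4 ≈ 0.173287 h⁻¹; fraction remaining f = e^(−kτ) = e^(−0.173287×3) ≈ 0.5946.
Accumulation ratio R = 1/(1 − f) ≈ 1/0.4054 ≈ 2.4667.
Each bolus raises the concentration by D/Vd = 103/205 ≈ 0.502 μg/mL.
Steady-state peak Cmax,ss = C₀·R ≈ 0.502 × 2.4667 ≈ 1.238 μg/mL.
Peak 1.2 μg/mL vs MTC 4 μg/mL: below toxic threshold.

1.2 μg/mL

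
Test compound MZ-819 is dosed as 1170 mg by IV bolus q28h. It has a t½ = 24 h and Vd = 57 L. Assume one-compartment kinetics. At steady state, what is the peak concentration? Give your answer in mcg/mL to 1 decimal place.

37.0 mcg/mL

τ/t½ = 28/24 ≈ 1.1667, so fraction remaining f = (1/2)^(28/24) ≈ 0.4454.
At steady state, accumulation factor R = 1/(1 − e^(−kτ)) ≈ 1.8031.
Each bolus raises the concentration by D/Vd = 1170/57 ≈ 20.526 mcg/mL.
Steady-state peak Cmax,ss = C₀·R ≈ 20.526 × 1.8031 ≈ 37.010 mcg/mL.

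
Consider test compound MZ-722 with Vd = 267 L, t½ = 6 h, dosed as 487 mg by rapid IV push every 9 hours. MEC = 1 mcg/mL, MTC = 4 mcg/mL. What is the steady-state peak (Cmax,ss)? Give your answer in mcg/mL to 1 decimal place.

2.8 mcg/mL

τ/t½ = 9/6 ≈ 1.5, so fraction remaining f = (1/2)^(9/6) ≈ 0.3536.
At steady state, accumulation factor R = 1/(1 − e^(−kτ)) ≈ 1.5470.
Each bolus raises the concentration by D/Vd = 487/267 ≈ 1.824 mcg/mL.
Steady-state peak Cmax,ss = C₀·R ≈ 1.824 × 1.5470 ≈ 2.822 mcg/mL.
Peak 2.8 mcg/mL vs MTC 4 mcg/mL: below toxic threshold.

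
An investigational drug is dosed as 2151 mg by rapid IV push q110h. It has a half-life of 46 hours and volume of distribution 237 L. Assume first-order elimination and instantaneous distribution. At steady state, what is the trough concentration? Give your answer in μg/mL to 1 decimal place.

τ/t½ = 110/46 ≈ 2.3913, so fraction remaining f = (1/2)^(110/46) ≈ 0.1906.
Accumulation ratio R = 1/(1 − f) ≈ 1/0.8094 ≈ 1.2355.
Single-dose peak C₀ = D/Vd = 2151/237 ≈ 9.076 μg/mL.
Steady-state peak Cmax,ss = C₀·R ≈ 9.076 × 1.2355 ≈ 11.213 μg/mL.
Steady-state trough Cmin,ss = Cmax,ss·f ≈ 11.213 × 0.1906 ≈ 2.137 μg/mL.

2.1 μg/mL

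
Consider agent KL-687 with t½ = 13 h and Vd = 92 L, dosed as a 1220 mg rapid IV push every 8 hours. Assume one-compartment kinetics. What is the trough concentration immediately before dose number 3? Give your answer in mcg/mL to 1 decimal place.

f = (1/2)^(τ/t½) = (1/2)^(8/13) ≈ 0.6528.
C₀ = D/Vd = 1220/92 ≈ 13.261 mcg/mL.
Before the 3rd dose, 2 doses have been given. Superposition: Cmin = C₀·(f + f²).
≈ 13.261 × (0.6528 + 0.4261) ≈ 13.261 × 1.0789 ≈ 14.307 mcg/mL.

14.3 mcg/mL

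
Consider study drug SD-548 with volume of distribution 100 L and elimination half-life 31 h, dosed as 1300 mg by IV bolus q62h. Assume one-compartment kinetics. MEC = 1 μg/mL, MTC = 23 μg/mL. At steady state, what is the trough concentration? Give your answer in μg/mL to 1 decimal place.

The dosing interval is 2 half-lives, so f = 2^(−2) = 0.25.
At steady state, R = 1/(1 − 0.25) = 4/3.
Single-dose peak C₀ = D/Vd = 1300/100 = 13 μg/mL.
Steady-state peak Cmax,ss = C₀·R = 13 × 4/3 ≈ 17.333 μg/mL.
Steady-state trough Cmin,ss = Cmax,ss·f ≈ 17.333 × 0.25 ≈ 4.333 μg/mL.
Trough 4.3 μg/mL vs MEC 1 μg/mL: adequate.

4.3 μg/mL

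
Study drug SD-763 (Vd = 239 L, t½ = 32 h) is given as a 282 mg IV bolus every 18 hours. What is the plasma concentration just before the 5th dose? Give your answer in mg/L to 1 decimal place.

2.0 mg/L

f = (1/2)^(τ/t½) = (1/2)^(18/32) ≈ 0.6771.
C₀ = D/Vd = 282/239 ≈ 1.180 mg/L.
Before the 5th dose, 4 doses have been given. Superposition: Cmin = C₀·(f + f² + … + f^4).
≈ 1.180 × (0.6771 + 0.4585 + 0.3104 + 0.2102) ≈ 1.180 × 1.6562 ≈ 1.954 mg/L.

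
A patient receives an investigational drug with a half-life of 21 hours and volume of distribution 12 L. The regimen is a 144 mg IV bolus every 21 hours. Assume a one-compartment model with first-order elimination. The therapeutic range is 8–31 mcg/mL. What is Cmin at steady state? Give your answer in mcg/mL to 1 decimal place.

12.0 mcg/mL

τ = 21 h = 1 half-life, so f = (1/2)^1 = 0.5.
Accumulation ratio R = 1/(1 − f) = 1/0.5 = 2/1.
Single-dose peak C₀ = D/Vd = 144/12 = 12 mcg/mL.
Steady-state peak Cmax,ss = C₀·R = 12 × 2/1 ≈ 24.000 mcg/mL.
Steady-state trough Cmin,ss = Cmax,ss·f ≈ 24.000 × 0.5 ≈ 12.000 mcg/mL.
Trough 12.0 mcg/mL vs MEC 8 mcg/mL: adequate.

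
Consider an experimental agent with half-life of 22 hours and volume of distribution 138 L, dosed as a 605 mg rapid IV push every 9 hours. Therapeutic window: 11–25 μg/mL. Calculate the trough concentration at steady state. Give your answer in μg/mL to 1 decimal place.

k = ln2/t½ = ln2/22 ≈ 0.031507 h⁻¹; fraction remaining f = e^(−kτ) = e^(−0.031507×9) ≈ 0.7531.
At steady state, accumulation factor R = 1/(1 − e^(−kτ)) ≈ 4.0502.
Each bolus raises the concentration by D/Vd = 605/138 ≈ 4.384 μg/mL.
Cmax,ss = C₀/(1 − f) ≈ 4.384/0.2469 ≈ 17.756 μg/mL.
Steady-state trough Cmin,ss = Cmax,ss·f ≈ 17.756 × 0.7531 ≈ 13.372 μg/mL.
Trough 13.4 μg/mL vs MEC 11 μg/mL: adequate.

13.4 μg/mL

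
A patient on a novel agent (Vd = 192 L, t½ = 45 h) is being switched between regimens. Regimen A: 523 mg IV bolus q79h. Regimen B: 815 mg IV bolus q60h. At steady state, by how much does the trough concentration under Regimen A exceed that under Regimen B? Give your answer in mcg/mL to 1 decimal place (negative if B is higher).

-1.6 mcg/mL

Regimen A: f = (1/2)^(79/45) ≈ 0.2962; Cmin,ss = (523/192)·f/(1−f) ≈ 1.146 mcg/mL.
Regimen B: f = (1/2)^(60/45) ≈ 0.3969; Cmin,ss = (815/192)·f/(1−f) ≈ 2.793 mcg/mL.
Difference ≈ 1.146 − 2.793 ≈ -1.647 mcg/mL.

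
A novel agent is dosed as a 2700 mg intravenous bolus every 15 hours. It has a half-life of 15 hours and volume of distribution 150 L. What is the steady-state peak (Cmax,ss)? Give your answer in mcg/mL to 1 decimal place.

The dosing interval is 1 half-life, so f = 2^(−1) = 0.5.
Accumulation ratio R = 1/(1 − f) = 1/0.5 = 2/1.
Single-dose peak C₀ = D/Vd = 2700/150 = 18 mcg/mL.
Steady-state peak Cmax,ss = C₀·R = 18 × 2/1 ≈ 36.000 mcg/mL.

36.0 mcg/mL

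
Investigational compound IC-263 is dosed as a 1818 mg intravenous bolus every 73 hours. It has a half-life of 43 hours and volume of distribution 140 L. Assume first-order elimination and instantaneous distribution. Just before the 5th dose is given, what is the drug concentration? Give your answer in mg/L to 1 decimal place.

f = (1/2)^(τ/t½) = (1/2)^(73/43) ≈ 0.3083.
C₀ = D/Vd = 1818/140 ≈ 12.986 mg/L.
Before the 5th dose, 4 doses have been given. Superposition: Cmin = C₀·(f + f² + … + f^4).
≈ 12.986 × (0.3083 + 0.0950 + 0.0293 + 0.0090) ≈ 12.986 × 0.4416 ≈ 5.735 mg/L.

5.7 mg/L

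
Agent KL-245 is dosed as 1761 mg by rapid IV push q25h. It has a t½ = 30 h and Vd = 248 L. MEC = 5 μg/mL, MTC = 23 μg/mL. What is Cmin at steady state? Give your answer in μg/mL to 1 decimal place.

Over one 25-h interval, 25/30 ≈ 0.83333 half-lives elapse, leaving f ≈ 0.5612 of each dose.
Accumulation ratio R = 1/(1 − f) ≈ 1/0.4388 ≈ 2.2789.
Single-dose peak C₀ = D/Vd = 1761/248 ≈ 7.101 μg/mL.
Steady-state peak Cmax,ss = C₀·R ≈ 7.101 × 2.2789 ≈ 16.182 μg/mL.
One interval later, Cmin,ss = Cmax,ss·e^(−kτ) ≈ 16.182 × 0.5612 ≈ 9.081 μg/mL.
Trough 9.1 μg/mL vs MEC 5 μg/mL: adequate.

9.1 μg/mL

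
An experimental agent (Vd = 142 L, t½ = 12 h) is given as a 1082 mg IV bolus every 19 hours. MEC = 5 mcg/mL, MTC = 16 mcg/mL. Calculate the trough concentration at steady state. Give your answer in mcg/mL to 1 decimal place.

Over one 19-h interval, 19/12 ≈ 1.5833 half-lives elapse, leaving f ≈ 0.3337 of each dose.
Accumulation ratio R = 1/(1 − f) ≈ 1/0.6663 ≈ 1.5008.
Single-dose peak C₀ = D/Vd = 1082/142 ≈ 7.620 mcg/mL.
Steady-state peak Cmax,ss = C₀·R ≈ 7.620 × 1.5008 ≈ 11.436 mcg/mL.
Steady-state trough Cmin,ss = Cmax,ss·f ≈ 11.436 × 0.3337 ≈ 3.816 mcg/mL.
Trough 3.8 mcg/mL vs MEC 5 mcg/mL: subtherapeutic.

3.8 mcg/mL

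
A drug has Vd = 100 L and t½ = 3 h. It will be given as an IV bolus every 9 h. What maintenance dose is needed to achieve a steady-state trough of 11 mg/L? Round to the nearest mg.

7700 mg

τ/t½ = 9/3 ≈ 3, so f = (1/2)^(9/3) ≈ 0.125000.
Cmin,ss = (D/Vd)·f/(1−f), so D = Cmin,ss·Vd·(1−f)/f.
D = 11 × 100 × (1−f)/f ≈ 11 × 100 × 7.00000 ≈ 7700.00 mg.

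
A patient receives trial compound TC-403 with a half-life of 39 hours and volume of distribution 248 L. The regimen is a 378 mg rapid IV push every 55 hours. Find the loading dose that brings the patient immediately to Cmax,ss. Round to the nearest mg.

f = (1/2)^(55/39) ≈ 0.376245; accumulation ratio R = 1/(1−f) ≈ 1.60319.
Loading dose to hit Cmax,ss on first dose: D_load = D_maint·R ≈ 378 × 1.60319 ≈ 606.01 mg.

606 mg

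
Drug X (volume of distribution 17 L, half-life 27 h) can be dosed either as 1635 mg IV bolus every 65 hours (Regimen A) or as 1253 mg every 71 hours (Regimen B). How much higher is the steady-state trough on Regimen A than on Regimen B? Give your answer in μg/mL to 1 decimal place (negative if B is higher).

8.1 μg/mL

Regimen A: f = (1/2)^(65/27) ≈ 0.1885; Cmin,ss = (1635/17)·f/(1−f) ≈ 22.340 μg/mL.
Regimen B: f = (1/2)^(71/27) ≈ 0.1616; Cmin,ss = (1253/17)·f/(1−f) ≈ 14.207 μg/mL.
Difference ≈ 22.340 − 14.207 ≈ 8.133 μg/mL.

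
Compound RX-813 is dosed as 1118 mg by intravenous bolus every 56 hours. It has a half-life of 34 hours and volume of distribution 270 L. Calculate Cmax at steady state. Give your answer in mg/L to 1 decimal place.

6.1 mg/L

k = ln2/t½ = ln2/34 ≈ 0.020387 h⁻¹; fraction remaining f = e^(−kτ) = e^(−0.020387×56) ≈ 0.3193.
At steady state, accumulation factor R = 1/(1 − e^(−kτ)) ≈ 1.4691.
Each bolus raises the concentration by D/Vd = 1118/270 ≈ 4.141 mg/L.
Cmax,ss = C₀/(1 − f) ≈ 4.141/0.6807 ≈ 6.083 mg/L.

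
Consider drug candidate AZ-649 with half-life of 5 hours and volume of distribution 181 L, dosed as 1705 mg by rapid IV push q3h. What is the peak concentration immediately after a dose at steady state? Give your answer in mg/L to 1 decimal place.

27.7 mg/L

τ/t½ = 3/5 ≈ 0.6, so fraction remaining f = (1/2)^(3/5) ≈ 0.6598.
At steady state, accumulation factor R = 1/(1 − e^(−kτ)) ≈ 2.9394.
Each bolus raises the concentration by D/Vd = 1705/181 ≈ 9.420 mg/L.
Cmax,ss = C₀/(1 − f) ≈ 9.420/0.3402 ≈ 27.690 mg/L.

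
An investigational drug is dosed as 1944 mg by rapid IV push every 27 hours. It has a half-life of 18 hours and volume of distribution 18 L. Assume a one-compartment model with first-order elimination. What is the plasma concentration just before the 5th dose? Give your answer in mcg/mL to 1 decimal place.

f = (1/2)^(τ/t½) = (1/2)^(27/18) ≈ 0.3536.
C₀ = D/Vd = 1944/18 ≈ 108.000 mcg/mL.
Before the 5th dose, 4 doses have been given. Superposition: Cmin = C₀·(f + f² + … + f^4).
≈ 108.000 × (0.3536 + 0.1250 + 0.0442 + 0.0156) ≈ 108.000 × 0.5384 ≈ 58.147 mcg/mL.

58.1 mcg/mL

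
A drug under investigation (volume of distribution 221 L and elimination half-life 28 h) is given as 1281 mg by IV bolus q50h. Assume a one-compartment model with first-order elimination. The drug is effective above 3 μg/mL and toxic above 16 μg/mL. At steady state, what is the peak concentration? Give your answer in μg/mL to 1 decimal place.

Over one 50-h interval, 50/28 ≈ 1.7857 half-lives elapse, leaving f ≈ 0.2900 of each dose.
At steady state, accumulation factor R = 1/(1 − e^(−kτ)) ≈ 1.4085.
Each bolus raises the concentration by D/Vd = 1281/221 ≈ 5.796 μg/mL.
Steady-state peak Cmax,ss = C₀·R ≈ 5.796 × 1.4085 ≈ 8.164 μg/mL.
Peak 8.2 μg/mL vs MTC 16 μg/mL: below toxic threshold.

8.2 μg/mL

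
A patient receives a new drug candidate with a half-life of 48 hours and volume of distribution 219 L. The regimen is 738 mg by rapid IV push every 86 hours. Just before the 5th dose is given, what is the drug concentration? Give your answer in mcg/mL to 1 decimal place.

1.4 mcg/mL

f = (1/2)^(τ/t½) = (1/2)^(86/48) ≈ 0.2888.
C₀ = D/Vd = 738/219 ≈ 3.370 mcg/mL.
Before the 5th dose, 4 doses have been given. Superposition: Cmin = C₀·(f + f² + … + f^4).
≈ 3.370 × (0.2888 + 0.0834 + 0.0241 + 0.0070) ≈ 3.370 × 0.4033 ≈ 1.359 mcg/mL.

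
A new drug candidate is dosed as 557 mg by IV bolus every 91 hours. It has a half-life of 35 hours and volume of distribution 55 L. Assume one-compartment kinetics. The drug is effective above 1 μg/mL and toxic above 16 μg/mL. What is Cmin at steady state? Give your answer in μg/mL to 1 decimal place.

Over one 91-h interval, 91/35 ≈ 2.6 half-lives elapse, leaving f ≈ 0.1649 of each dose.
Accumulation ratio R = 1/(1 − f) ≈ 1/0.8351 ≈ 1.1975.
Each bolus raises the concentration by D/Vd = 557/55 ≈ 10.127 μg/mL.
Steady-state peak Cmax,ss = C₀·R ≈ 10.127 × 1.1975 ≈ 12.127 μg/mL.
One interval later, Cmin,ss = Cmax,ss·e^(−kτ) ≈ 12.127 × 0.1649 ≈ 2.000 μg/mL.
Trough 2.0 μg/mL vs MEC 1 μg/mL: adequate.

2.0 μg/mL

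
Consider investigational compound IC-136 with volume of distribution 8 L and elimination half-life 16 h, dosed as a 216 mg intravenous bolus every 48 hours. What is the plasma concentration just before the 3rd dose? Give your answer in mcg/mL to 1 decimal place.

3.8 mcg/mL

f = (1/2)^(τ/t½) = (1/2)^(48/16) ≈ 0.1250.
C₀ = D/Vd = 216/8 ≈ 27.000 mcg/mL.
Before the 3rd dose, 2 doses have been given. Superposition: Cmin = C₀·(f + f²).
≈ 27.000 × (0.1250 + 0.0156) ≈ 27.000 × 0.1406 ≈ 3.796 mcg/mL.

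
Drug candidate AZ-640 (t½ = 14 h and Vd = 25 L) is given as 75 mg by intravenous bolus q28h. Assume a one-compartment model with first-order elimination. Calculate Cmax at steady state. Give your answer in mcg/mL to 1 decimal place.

4.0 mcg/mL

The dosing interval is 2 half-lives, so f = 2^(−2) = 0.25.
Accumulation ratio R = 1/(1 − f) = 1/0.75 = 4/3.
Single-dose peak C₀ = D/Vd = 75/25 = 3 mcg/mL.
Steady-state peak Cmax,ss = C₀·R = 3 × 4/3 ≈ 4.000 mcg/mL.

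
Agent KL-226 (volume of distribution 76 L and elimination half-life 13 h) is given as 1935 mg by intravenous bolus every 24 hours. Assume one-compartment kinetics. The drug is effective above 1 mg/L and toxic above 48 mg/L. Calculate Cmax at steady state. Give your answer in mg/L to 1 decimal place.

τ/t½ = 24/13 ≈ 1.8462, so fraction remaining f = (1/2)^(24/13) ≈ 0.2781.
Accumulation ratio R = 1/(1 − f) ≈ 1/0.7219 ≈ 1.3852.
Single-dose peak C₀ = D/Vd = 1935/76 ≈ 25.461 mg/L.
Steady-state peak Cmax,ss = C₀·R ≈ 25.461 × 1.3852 ≈ 35.269 mg/L.
Peak 35.3 mg/L vs MTC 48 mg/L: below toxic threshold.

35.3 mg/L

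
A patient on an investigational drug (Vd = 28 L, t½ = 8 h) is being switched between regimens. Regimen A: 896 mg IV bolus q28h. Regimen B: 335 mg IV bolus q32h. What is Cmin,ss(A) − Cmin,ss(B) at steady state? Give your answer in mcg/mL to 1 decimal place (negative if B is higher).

Regimen A: f = (1/2)^(28/8) ≈ 0.0884; Cmin,ss = (896/28)·f/(1−f) ≈ 3.103 mcg/mL.
Regimen B: f = (1/2)^(32/8) ≈ 0.0625; Cmin,ss = (335/28)·f/(1−f) ≈ 0.798 mcg/mL.
Difference ≈ 3.103 − 0.798 ≈ 2.305 mcg/mL.

2.3 mcg/mL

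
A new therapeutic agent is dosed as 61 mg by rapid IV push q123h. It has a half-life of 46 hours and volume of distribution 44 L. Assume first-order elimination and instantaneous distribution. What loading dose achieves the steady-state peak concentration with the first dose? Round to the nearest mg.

72 mg

f = (1/2)^(123/46) ≈ 0.156701; accumulation ratio R = 1/(1−f) ≈ 1.18582.
Loading dose to hit Cmax,ss on first dose: D_load = D_maint·R ≈ 61 × 1.18582 ≈ 72.34 mg.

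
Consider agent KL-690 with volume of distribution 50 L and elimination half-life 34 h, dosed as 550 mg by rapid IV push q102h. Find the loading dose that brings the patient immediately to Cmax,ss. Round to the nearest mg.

f = (1/2)^(102/34) ≈ 0.125000; accumulation ratio R = 1/(1−f) ≈ 1.14286.
Loading dose to hit Cmax,ss on first dose: D_load = D_maint·R ≈ 550 × 1.14286 ≈ 628.57 mg.

629 mg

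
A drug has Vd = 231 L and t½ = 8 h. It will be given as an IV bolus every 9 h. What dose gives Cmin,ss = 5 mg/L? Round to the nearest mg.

τ/t½ = 9/8 ≈ 1.125, so f = (1/2)^(9/8) ≈ 0.458502.
Cmin,ss = (D/Vd)·f/(1−f), so D = Cmin,ss·Vd·(1−f)/f.
D = 5 × 231 × (1−f)/f ≈ 5 × 231 × 1.18102 ≈ 1364.08 mg.

1364 mg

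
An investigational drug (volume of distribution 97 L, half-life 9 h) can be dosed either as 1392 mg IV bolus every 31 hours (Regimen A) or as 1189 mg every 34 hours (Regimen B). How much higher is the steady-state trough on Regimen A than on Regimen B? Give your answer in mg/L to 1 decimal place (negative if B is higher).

0.5 mg/L

Regimen A: f = (1/2)^(31/9) ≈ 0.0919; Cmin,ss = (1392/97)·f/(1−f) ≈ 1.452 mg/L.
Regimen B: f = (1/2)^(34/9) ≈ 0.0729; Cmin,ss = (1189/97)·f/(1−f) ≈ 0.964 mg/L.
Difference ≈ 1.452 − 0.964 ≈ 0.488 mg/L.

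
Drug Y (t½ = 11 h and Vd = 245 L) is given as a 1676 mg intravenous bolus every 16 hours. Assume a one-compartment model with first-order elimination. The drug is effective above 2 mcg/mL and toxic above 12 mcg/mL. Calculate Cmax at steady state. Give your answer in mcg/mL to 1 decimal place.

10.8 mcg/mL

τ/t½ = 16/11 ≈ 1.4545, so fraction remaining f = (1/2)^(16/11) ≈ 0.3649.
Accumulation ratio R = 1/(1 − f) ≈ 1/0.6351 ≈ 1.5746.
Each bolus raises the concentration by D/Vd = 1676/245 ≈ 6.841 mcg/mL.
Cmax,ss = C₀/(1 − f) ≈ 6.841/0.6351 ≈ 10.772 mcg/mL.
Peak 10.8 mcg/mL vs MTC 12 mcg/mL: below toxic threshold.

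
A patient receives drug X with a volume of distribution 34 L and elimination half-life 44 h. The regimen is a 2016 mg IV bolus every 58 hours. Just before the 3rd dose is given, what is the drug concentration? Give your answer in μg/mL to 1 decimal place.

33.3 μg/mL

f = (1/2)^(τ/t½) = (1/2)^(58/44) ≈ 0.4010.
C₀ = D/Vd = 2016/34 ≈ 59.294 μg/mL.
Before the 3rd dose, 2 doses have been given. Superposition: Cmin = C₀·(f + f²).
≈ 59.294 × (0.4010 + 0.1608) ≈ 59.294 × 0.5618 ≈ 33.311 μg/mL.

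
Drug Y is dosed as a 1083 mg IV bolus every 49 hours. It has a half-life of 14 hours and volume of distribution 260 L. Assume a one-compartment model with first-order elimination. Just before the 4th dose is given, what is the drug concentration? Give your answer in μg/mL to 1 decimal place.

f = (1/2)^(τ/t½) = (1/2)^(49/14) ≈ 0.0884.
C₀ = D/Vd = 1083/260 ≈ 4.165 μg/mL.
Before the 4th dose, 3 doses have been given. Superposition: Cmin = C₀·(f + f² + … + f^3).
≈ 4.165 × (0.0884 + 0.0078 + 0.0007) ≈ 4.165 × 0.0969 ≈ 0.404 μg/mL.

0.4 μg/mL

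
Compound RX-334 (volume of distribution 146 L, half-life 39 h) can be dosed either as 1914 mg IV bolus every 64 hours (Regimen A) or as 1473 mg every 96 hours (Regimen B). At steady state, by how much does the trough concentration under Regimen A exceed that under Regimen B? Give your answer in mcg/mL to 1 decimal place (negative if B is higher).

Regimen A: f = (1/2)^(64/39) ≈ 0.3206; Cmin,ss = (1914/146)·f/(1−f) ≈ 6.186 mcg/mL.
Regimen B: f = (1/2)^(96/39) ≈ 0.1816; Cmin,ss = (1473/146)·f/(1−f) ≈ 2.239 mcg/mL.
Difference ≈ 6.186 − 2.239 ≈ 3.947 mcg/mL.

3.9 mcg/mL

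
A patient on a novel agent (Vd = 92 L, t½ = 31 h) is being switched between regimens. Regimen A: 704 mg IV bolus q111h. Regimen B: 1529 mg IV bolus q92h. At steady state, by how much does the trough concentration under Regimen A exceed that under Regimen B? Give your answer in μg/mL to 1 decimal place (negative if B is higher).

-1.7 μg/mL

Regimen A: f = (1/2)^(111/31) ≈ 0.0836; Cmin,ss = (704/92)·f/(1−f) ≈ 0.698 μg/mL.
Regimen B: f = (1/2)^(92/31) ≈ 0.1278; Cmin,ss = (1529/92)·f/(1−f) ≈ 2.435 μg/mL.
Difference ≈ 0.698 − 2.435 ≈ -1.737 μg/mL.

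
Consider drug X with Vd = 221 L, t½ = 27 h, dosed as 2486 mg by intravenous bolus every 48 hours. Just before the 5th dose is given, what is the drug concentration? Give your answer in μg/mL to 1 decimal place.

4.6 μg/mL

f = (1/2)^(τ/t½) = (1/2)^(48/27) ≈ 0.2916.
C₀ = D/Vd = 2486/221 ≈ 11.249 μg/mL.
Before the 5th dose, 4 doses have been given. Superposition: Cmin = C₀·(f + f² + … + f^4).
≈ 11.249 × (0.2916 + 0.0850 + 0.0248 + 0.0072) ≈ 11.249 × 0.4086 ≈ 4.596 μg/mL.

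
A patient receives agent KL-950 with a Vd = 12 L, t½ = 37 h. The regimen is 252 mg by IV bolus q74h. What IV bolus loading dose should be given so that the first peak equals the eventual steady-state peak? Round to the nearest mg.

f = (1/2)^(74/37) ≈ 0.250000; accumulation ratio R = 1/(1−f) ≈ 1.33333.
Loading dose to hit Cmax,ss on first dose: D_load = D_maint·R ≈ 252 × 1.33333 ≈ 336.00 mg.

336 mg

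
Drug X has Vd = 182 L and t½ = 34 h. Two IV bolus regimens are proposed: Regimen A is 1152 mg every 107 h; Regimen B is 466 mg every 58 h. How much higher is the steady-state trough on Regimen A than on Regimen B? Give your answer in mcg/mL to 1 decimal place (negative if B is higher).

Regimen A: f = (1/2)^(107/34) ≈ 0.1129; Cmin,ss = (1152/182)·f/(1−f) ≈ 0.806 mcg/mL.
Regimen B: f = (1/2)^(58/34) ≈ 0.3065; Cmin,ss = (466/182)·f/(1−f) ≈ 1.132 mcg/mL.
Difference ≈ 0.806 − 1.132 ≈ -0.326 mcg/mL.

-0.3 mcg/mL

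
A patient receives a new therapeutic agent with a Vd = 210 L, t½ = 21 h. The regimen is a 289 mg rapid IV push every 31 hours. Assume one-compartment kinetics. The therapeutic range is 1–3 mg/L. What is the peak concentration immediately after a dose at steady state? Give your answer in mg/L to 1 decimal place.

τ/t½ = 31/21 ≈ 1.4762, so fraction remaining f = (1/2)^(31/21) ≈ 0.3594.
Accumulation ratio R = 1/(1 − f) ≈ 1/0.6406 ≈ 1.5610.
Single-dose peak C₀ = D/Vd = 289/210 ≈ 1.376 mg/L.
Steady-state peak Cmax,ss = C₀·R ≈ 1.376 × 1.5610 ≈ 2.148 mg/L.
Peak 2.1 mg/L vs MTC 3 mg/L: below toxic threshold.

2.1 mg/L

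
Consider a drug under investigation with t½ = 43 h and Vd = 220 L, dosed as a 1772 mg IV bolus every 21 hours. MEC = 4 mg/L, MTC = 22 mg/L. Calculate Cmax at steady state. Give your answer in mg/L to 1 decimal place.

k = ln2/t½ = ln2/43 ≈ 0.016120 h⁻¹; fraction remaining f = e^(−kτ) = e^(−0.016120×21) ≈ 0.7128.
At steady state, accumulation factor R = 1/(1 − e^(−kτ)) ≈ 3.4819.
Each bolus raises the concentration by D/Vd = 1772/220 ≈ 8.055 mg/L.
Steady-state peak Cmax,ss = C₀·R ≈ 8.055 × 3.4819 ≈ 28.047 mg/L.
Peak 28.0 mg/L vs MTC 22 mg/L: exceeds toxic threshold.

28.0 mg/L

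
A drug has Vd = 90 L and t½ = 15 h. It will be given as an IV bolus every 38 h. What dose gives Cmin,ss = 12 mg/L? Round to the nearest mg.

5172 mg

τ/t½ = 38/15 ≈ 2.5333, so f = (1/2)^(38/15) ≈ 0.172739.
Cmin,ss = (D/Vd)·f/(1−f), so D = Cmin,ss·Vd·(1−f)/f.
D = 12 × 90 × (1−f)/f ≈ 12 × 90 × 4.78908 ≈ 5172.21 mg.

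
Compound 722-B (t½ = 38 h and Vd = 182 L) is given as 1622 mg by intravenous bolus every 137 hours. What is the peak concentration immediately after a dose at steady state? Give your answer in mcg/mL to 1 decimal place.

9.7 mcg/mL

k = ln2/t½ = ln2/38 ≈ 0.018241 h⁻¹; fraction remaining f = e^(−kτ) = e^(−0.018241×137) ≈ 0.0822.
At steady state, accumulation factor R = 1/(1 − e^(−kτ)) ≈ 1.0896.
Single-dose peak C₀ = D/Vd = 1622/182 ≈ 8.912 mcg/mL.
Steady-state peak Cmax,ss = C₀·R ≈ 8.912 × 1.0896 ≈ 9.711 mcg/mL.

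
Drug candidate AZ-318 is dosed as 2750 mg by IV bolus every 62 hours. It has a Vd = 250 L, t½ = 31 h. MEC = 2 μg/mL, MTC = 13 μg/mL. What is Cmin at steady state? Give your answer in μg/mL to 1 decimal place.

τ = 62 h = 2 half-lives, so f = (1/2)^2 = 0.25.
Accumulation ratio R = 1/(1 − f) = 1/0.75 = 4/3.
Single-dose peak C₀ = D/Vd = 2750/250 = 11 μg/mL.
Steady-state peak Cmax,ss = C₀·R = 11 × 4/3 ≈ 14.667 μg/mL.
Steady-state trough Cmin,ss = Cmax,ss·f ≈ 14.667 × 0.25 ≈ 3.667 μg/mL.
Trough 3.7 μg/mL vs MEC 2 μg/mL: adequate.

3.7 μg/mL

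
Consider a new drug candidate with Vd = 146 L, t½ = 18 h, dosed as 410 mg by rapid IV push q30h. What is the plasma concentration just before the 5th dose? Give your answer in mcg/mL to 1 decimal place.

1.3 mcg/mL

f = (1/2)^(τ/t½) = (1/2)^(30/18) ≈ 0.3150.
C₀ = D/Vd = 410/146 ≈ 2.808 mcg/mL.
Before the 5th dose, 4 doses have been given. Superposition: Cmin = C₀·(f + f² + … + f^4).
≈ 2.808 × (0.3150 + 0.0992 + 0.0313 + 0.0098) ≈ 2.808 × 0.4553 ≈ 1.278 mcg/mL.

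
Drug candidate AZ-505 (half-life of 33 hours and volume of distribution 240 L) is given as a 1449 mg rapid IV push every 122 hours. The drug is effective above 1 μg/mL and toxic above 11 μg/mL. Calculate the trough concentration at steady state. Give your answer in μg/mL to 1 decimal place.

0.5 μg/mL

k = ln2/t½ = ln2/33 ≈ 0.021004 h⁻¹; fraction remaining f = e^(−kτ) = e^(−0.021004×122) ≈ 0.0771.
At steady state, accumulation factor R = 1/(1 − e^(−kτ)) ≈ 1.0835.
Single-dose peak C₀ = D/Vd = 1449/240 ≈ 6.037 μg/mL.
Cmax,ss = C₀/(1 − f) ≈ 6.037/0.9229 ≈ 6.541 μg/mL.
Steady-state trough Cmin,ss = Cmax,ss·f ≈ 6.541 × 0.0771 ≈ 0.504 μg/mL.
Trough 0.5 μg/mL vs MEC 1 μg/mL: subtherapeutic.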